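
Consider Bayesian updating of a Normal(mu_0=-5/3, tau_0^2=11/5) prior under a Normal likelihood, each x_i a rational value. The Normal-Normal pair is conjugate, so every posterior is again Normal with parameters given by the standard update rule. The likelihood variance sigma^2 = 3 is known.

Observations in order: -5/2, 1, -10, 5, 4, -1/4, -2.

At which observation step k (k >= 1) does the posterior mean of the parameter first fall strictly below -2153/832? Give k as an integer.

k = 3

obs 1: x=-5/2 → posterior Normal(-105/52, 33/26)
obs 2: x=1 → posterior Normal(-83/74, 33/37)
obs 3: x=-10 → posterior Normal(-101/32, 11/16)
obs 4: x=5 → posterior Normal(-193/118, 33/59)
obs 5: x=4 → posterior Normal(-3/4, 33/70)
obs 6: x=-1/4 → posterior Normal(-221/324, 11/27)
obs 7: x=-2 → posterior Normal(-309/368, 33/92)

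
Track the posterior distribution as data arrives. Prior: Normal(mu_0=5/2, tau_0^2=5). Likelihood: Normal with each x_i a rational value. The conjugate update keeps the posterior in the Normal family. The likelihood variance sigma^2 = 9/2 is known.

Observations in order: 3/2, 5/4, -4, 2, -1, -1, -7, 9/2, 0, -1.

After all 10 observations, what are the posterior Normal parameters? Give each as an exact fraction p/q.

mu_0=-25/109, tau_0^2=45/109

obs 1: x=3/2 → posterior Normal(75/38, 45/19)
obs 2: x=5/4 → posterior Normal(50/29, 45/29)
obs 3: x=-4 → posterior Normal(10/39, 15/13)
obs 4: x=2 → posterior Normal(30/49, 45/49)
obs 5: x=-1 → posterior Normal(20/59, 45/59)
obs 6: x=-1 → posterior Normal(10/69, 15/23)
obs 7: x=-7 → posterior Normal(-60/79, 45/79)
obs 8: x=9/2 → posterior Normal(-15/89, 45/89)
obs 9: x=0 → posterior Normal(-5/33, 5/11)
obs 10: x=-1 → posterior Normal(-25/109, 45/109)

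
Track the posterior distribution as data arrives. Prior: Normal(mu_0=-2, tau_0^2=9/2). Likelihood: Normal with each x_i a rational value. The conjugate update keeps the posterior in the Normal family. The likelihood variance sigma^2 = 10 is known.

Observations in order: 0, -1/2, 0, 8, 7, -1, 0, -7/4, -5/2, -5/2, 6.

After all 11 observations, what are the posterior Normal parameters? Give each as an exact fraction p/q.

mu_0=299/476, tau_0^2=90/119

obs 1: x=0 → posterior Normal(-40/29, 90/29)
obs 2: x=-1/2 → posterior Normal(-89/76, 45/19)
obs 3: x=0 → posterior Normal(-89/94, 90/47)
obs 4: x=8 → posterior Normal(55/112, 45/28)
obs 5: x=7 → posterior Normal(181/130, 18/13)
obs 6: x=-1 → posterior Normal(163/148, 45/37)
obs 7: x=0 → posterior Normal(163/166, 90/83)
obs 8: x=-7/4 → posterior Normal(263/368, 45/46)
obs 9: x=-5/2 → posterior Normal(173/404, 90/101)
obs 10: x=-5/2 → posterior Normal(83/440, 9/11)
obs 11: x=6 → posterior Normal(299/476, 90/119)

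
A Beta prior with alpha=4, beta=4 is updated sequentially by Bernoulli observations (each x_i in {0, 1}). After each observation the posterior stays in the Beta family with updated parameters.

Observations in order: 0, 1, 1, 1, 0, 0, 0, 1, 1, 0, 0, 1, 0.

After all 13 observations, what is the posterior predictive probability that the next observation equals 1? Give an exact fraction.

10/21

obs 1: x=0 → posterior Beta(4, 5)
obs 2: x=1 → posterior Beta(5, 5)
obs 3: x=1 → posterior Beta(6, 5)
obs 4: x=1 → posterior Beta(7, 5)
obs 5: x=0 → posterior Beta(7, 6)
obs 6: x=0 → posterior Beta(7, 7)
obs 7: x=0 → posterior Beta(7, 8)
obs 8: x=1 → posterior Beta(8, 8)
obs 9: x=1 → posterior Beta(9, 8)
obs 10: x=0 → posterior Beta(9, 9)
obs 11: x=0 → posterior Beta(9, 10)
obs 12: x=1 → posterior Beta(10, 10)
obs 13: x=0 → posterior Beta(10, 11)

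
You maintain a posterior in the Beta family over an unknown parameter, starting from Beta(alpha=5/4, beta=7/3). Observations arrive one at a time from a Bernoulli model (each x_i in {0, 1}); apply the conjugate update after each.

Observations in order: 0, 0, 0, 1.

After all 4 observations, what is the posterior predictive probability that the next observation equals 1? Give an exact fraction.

obs 1: x=0 → posterior Beta(5/4, 10/3)
obs 2: x=0 → posterior Beta(5/4, 13/3)
obs 3: x=0 → posterior Beta(5/4, 16/3)
obs 4: x=1 → posterior Beta(9/4, 16/3)

27/91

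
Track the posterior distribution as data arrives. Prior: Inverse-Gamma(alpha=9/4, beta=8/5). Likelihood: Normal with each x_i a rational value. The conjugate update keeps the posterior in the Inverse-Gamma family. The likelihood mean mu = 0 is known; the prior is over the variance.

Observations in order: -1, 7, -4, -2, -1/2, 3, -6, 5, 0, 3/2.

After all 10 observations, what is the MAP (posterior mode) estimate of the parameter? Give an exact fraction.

1457/165

obs 1: x=-1 → posterior Inverse-Gamma(11/4, 21/10)
obs 2: x=7 → posterior Inverse-Gamma(13/4, 133/5)
obs 3: x=-4 → posterior Inverse-Gamma(15/4, 173/5)
obs 4: x=-2 → posterior Inverse-Gamma(17/4, 183/5)
obs 5: x=-1/2 → posterior Inverse-Gamma(19/4, 1469/40)
obs 6: x=3 → posterior Inverse-Gamma(21/4, 1649/40)
obs 7: x=-6 → posterior Inverse-Gamma(23/4, 2369/40)
obs 8: x=5 → posterior Inverse-Gamma(25/4, 2869/40)
obs 9: x=0 → posterior Inverse-Gamma(27/4, 2869/40)
obs 10: x=3/2 → posterior Inverse-Gamma(29/4, 1457/20)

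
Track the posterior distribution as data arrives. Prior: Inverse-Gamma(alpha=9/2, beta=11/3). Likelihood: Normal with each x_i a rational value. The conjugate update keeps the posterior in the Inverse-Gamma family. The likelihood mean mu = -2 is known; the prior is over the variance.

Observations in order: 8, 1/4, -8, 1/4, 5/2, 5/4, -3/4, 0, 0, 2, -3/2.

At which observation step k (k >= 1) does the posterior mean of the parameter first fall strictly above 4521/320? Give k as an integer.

obs 1: x=8 → posterior Inverse-Gamma(5, 161/3)
obs 2: x=1/4 → posterior Inverse-Gamma(11/2, 5395/96)
obs 3: x=-8 → posterior Inverse-Gamma(6, 7123/96)
obs 4: x=1/4 → posterior Inverse-Gamma(13/2, 3683/48)
obs 5: x=5/2 → posterior Inverse-Gamma(7, 4169/48)
obs 6: x=5/4 → posterior Inverse-Gamma(15/2, 8845/96)
obs 7: x=-3/4 → posterior Inverse-Gamma(8, 1115/12)
obs 8: x=0 → posterior Inverse-Gamma(17/2, 1139/12)
obs 9: x=0 → posterior Inverse-Gamma(9, 1163/12)
obs 10: x=2 → posterior Inverse-Gamma(19/2, 1259/12)
obs 11: x=-3/2 → posterior Inverse-Gamma(10, 2521/24)

k = 3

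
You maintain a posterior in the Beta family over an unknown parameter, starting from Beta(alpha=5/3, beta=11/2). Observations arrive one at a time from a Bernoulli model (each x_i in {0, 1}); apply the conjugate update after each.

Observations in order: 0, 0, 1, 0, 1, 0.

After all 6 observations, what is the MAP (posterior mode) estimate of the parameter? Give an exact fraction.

16/67

obs 1: x=0 → posterior Beta(5/3, 13/2)
obs 2: x=0 → posterior Beta(5/3, 15/2)
obs 3: x=1 → posterior Beta(8/3, 15/2)
obs 4: x=0 → posterior Beta(8/3, 17/2)
obs 5: x=1 → posterior Beta(11/3, 17/2)
obs 6: x=0 → posterior Beta(11/3, 19/2)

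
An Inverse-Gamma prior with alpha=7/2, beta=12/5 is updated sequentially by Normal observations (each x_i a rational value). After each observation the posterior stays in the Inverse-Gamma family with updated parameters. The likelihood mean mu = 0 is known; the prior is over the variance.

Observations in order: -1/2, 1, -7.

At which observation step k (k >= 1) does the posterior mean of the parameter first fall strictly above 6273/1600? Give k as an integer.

obs 1: x=-1/2 → posterior Inverse-Gamma(4, 101/40)
obs 2: x=1 → posterior Inverse-Gamma(9/2, 121/40)
obs 3: x=-7 → posterior Inverse-Gamma(5, 1101/40)

k = 3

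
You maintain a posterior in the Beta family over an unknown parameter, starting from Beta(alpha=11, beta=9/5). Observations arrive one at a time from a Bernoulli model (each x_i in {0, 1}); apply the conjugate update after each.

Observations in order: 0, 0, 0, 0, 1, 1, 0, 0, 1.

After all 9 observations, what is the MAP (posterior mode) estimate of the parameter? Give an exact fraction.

65/99

obs 1: x=0 → posterior Beta(11, 14/5)
obs 2: x=0 → posterior Beta(11, 19/5)
obs 3: x=0 → posterior Beta(11, 24/5)
obs 4: x=0 → posterior Beta(11, 29/5)
obs 5: x=1 → posterior Beta(12, 29/5)
obs 6: x=1 → posterior Beta(13, 29/5)
obs 7: x=0 → posterior Beta(13, 34/5)
obs 8: x=0 → posterior Beta(13, 39/5)
obs 9: x=1 → posterior Beta(14, 39/5)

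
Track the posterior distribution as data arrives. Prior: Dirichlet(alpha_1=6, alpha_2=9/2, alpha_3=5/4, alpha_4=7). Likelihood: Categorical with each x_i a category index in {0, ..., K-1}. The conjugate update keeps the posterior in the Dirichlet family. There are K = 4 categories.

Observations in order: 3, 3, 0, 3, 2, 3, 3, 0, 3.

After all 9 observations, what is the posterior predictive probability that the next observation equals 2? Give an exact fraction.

obs 1: x=3 → posterior Dirichlet(6, 9/2, 5/4, 8)
obs 2: x=3 → posterior Dirichlet(6, 9/2, 5/4, 9)
obs 3: x=0 → posterior Dirichlet(7, 9/2, 5/4, 9)
obs 4: x=3 → posterior Dirichlet(7, 9/2, 5/4, 10)
obs 5: x=2 → posterior Dirichlet(7, 9/2, 9/4, 10)
obs 6: x=3 → posterior Dirichlet(7, 9/2, 9/4, 11)
obs 7: x=3 → posterior Dirichlet(7, 9/2, 9/4, 12)
obs 8: x=0 → posterior Dirichlet(8, 9/2, 9/4, 12)
obs 9: x=3 → posterior Dirichlet(8, 9/2, 9/4, 13)

3/37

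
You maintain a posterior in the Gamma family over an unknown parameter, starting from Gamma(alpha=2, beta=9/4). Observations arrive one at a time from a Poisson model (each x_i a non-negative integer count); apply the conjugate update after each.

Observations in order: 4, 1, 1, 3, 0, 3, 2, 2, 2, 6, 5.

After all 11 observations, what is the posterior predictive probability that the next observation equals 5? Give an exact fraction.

obs 1: x=4 → posterior Gamma(6, 13/4)
obs 2: x=1 → posterior Gamma(7, 17/4)
obs 3: x=1 → posterior Gamma(8, 21/4)
obs 4: x=3 → posterior Gamma(11, 25/4)
obs 5: x=0 → posterior Gamma(11, 29/4)
obs 6: x=3 → posterior Gamma(14, 33/4)
obs 7: x=2 → posterior Gamma(16, 37/4)
obs 8: x=2 → posterior Gamma(18, 41/4)
obs 9: x=2 → posterior Gamma(20, 45/4)
obs 10: x=6 → posterior Gamma(26, 49/4)
obs 11: x=5 → posterior Gamma(31, 53/4)

94241728211969598028546921199939904861353794400434935135133696/1627401845698053775058104286872950703258480415459115192991004001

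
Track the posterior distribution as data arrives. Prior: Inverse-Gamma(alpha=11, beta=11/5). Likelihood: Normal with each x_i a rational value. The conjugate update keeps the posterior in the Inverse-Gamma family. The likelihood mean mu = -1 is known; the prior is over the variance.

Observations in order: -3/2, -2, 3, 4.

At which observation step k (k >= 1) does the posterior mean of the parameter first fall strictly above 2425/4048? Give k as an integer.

k = 3

obs 1: x=-3/2 → posterior Inverse-Gamma(23/2, 93/40)
obs 2: x=-2 → posterior Inverse-Gamma(12, 113/40)
obs 3: x=3 → posterior Inverse-Gamma(25/2, 433/40)
obs 4: x=4 → posterior Inverse-Gamma(13, 933/40)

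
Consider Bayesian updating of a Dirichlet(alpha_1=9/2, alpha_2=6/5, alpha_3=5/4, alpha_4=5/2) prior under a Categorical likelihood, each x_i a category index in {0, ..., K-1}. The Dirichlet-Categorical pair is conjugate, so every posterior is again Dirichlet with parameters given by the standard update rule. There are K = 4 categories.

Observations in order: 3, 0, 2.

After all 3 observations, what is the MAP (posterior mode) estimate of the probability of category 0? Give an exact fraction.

90/169

obs 1: x=3 → posterior Dirichlet(9/2, 6/5, 5/4, 7/2)
obs 2: x=0 → posterior Dirichlet(11/2, 6/5, 5/4, 7/2)
obs 3: x=2 → posterior Dirichlet(11/2, 6/5, 9/4, 7/2)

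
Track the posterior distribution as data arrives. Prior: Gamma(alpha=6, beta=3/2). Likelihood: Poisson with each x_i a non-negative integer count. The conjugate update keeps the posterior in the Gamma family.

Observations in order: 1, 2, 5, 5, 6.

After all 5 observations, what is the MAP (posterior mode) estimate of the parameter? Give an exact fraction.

obs 1: x=1 → posterior Gamma(7, 5/2)
obs 2: x=2 → posterior Gamma(9, 7/2)
obs 3: x=5 → posterior Gamma(14, 9/2)
obs 4: x=5 → posterior Gamma(19, 11/2)
obs 5: x=6 → posterior Gamma(25, 13/2)

48/13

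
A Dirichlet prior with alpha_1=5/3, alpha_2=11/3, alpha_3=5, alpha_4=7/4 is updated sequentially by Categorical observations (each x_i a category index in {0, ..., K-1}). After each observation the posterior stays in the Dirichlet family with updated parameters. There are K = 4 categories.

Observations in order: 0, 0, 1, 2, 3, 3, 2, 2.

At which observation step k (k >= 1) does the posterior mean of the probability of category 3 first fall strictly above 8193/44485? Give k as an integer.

k = 6

obs 1: x=0 → posterior Dirichlet(8/3, 11/3, 5, 7/4)
obs 2: x=0 → posterior Dirichlet(11/3, 11/3, 5, 7/4)
obs 3: x=1 → posterior Dirichlet(11/3, 14/3, 5, 7/4)
obs 4: x=2 → posterior Dirichlet(11/3, 14/3, 6, 7/4)
obs 5: x=3 → posterior Dirichlet(11/3, 14/3, 6, 11/4)
obs 6: x=3 → posterior Dirichlet(11/3, 14/3, 6, 15/4)
obs 7: x=2 → posterior Dirichlet(11/3, 14/3, 7, 15/4)
obs 8: x=2 → posterior Dirichlet(11/3, 14/3, 8, 15/4)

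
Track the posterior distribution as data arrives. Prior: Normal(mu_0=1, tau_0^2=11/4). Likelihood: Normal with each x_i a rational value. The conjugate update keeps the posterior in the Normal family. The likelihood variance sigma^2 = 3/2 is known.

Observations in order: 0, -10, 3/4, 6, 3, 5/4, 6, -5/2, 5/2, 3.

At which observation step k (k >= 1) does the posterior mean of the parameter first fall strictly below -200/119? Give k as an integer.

k = 2

obs 1: x=0 → posterior Normal(6/17, 33/34)
obs 2: x=-10 → posterior Normal(-26/7, 33/56)
obs 3: x=3/4 → posterior Normal(-383/156, 11/26)
obs 4: x=6 → posterior Normal(-119/200, 33/100)
obs 5: x=3 → posterior Normal(13/244, 33/122)
obs 6: x=5/4 → posterior Normal(17/72, 11/48)
obs 7: x=6 → posterior Normal(1, 33/166)
obs 8: x=-5/2 → posterior Normal(111/188, 33/188)
obs 9: x=5/2 → posterior Normal(83/105, 11/70)
obs 10: x=3 → posterior Normal(1, 33/232)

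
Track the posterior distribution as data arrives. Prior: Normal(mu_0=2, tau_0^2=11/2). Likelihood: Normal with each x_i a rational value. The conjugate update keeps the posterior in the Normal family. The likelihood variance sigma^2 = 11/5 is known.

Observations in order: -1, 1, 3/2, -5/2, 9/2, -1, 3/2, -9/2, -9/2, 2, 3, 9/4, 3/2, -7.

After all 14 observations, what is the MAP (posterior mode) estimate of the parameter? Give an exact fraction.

obs 1: x=-1 → posterior Normal(-1/7, 11/7)
obs 2: x=1 → posterior Normal(1/3, 11/12)
obs 3: x=3/2 → posterior Normal(23/34, 11/17)
obs 4: x=-5/2 → posterior Normal(-1/22, 1/2)
obs 5: x=9/2 → posterior Normal(43/54, 11/27)
obs 6: x=-1 → posterior Normal(33/64, 11/32)
obs 7: x=3/2 → posterior Normal(24/37, 11/37)
obs 8: x=-9/2 → posterior Normal(1/28, 11/42)
obs 9: x=-9/2 → posterior Normal(-21/47, 11/47)
obs 10: x=2 → posterior Normal(-11/52, 11/52)
obs 11: x=3 → posterior Normal(4/57, 11/57)
obs 12: x=9/4 → posterior Normal(61/248, 11/62)
obs 13: x=3/2 → posterior Normal(91/268, 11/67)
obs 14: x=-7 → posterior Normal(-49/288, 11/72)

-49/288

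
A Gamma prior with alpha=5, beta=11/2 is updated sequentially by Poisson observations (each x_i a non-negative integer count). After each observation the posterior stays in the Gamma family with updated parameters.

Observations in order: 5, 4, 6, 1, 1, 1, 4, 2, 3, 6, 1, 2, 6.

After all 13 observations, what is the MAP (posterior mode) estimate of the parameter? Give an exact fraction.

obs 1: x=5 → posterior Gamma(10, 13/2)
obs 2: x=4 → posterior Gamma(14, 15/2)
obs 3: x=6 → posterior Gamma(20, 17/2)
obs 4: x=1 → posterior Gamma(21, 19/2)
obs 5: x=1 → posterior Gamma(22, 21/2)
obs 6: x=1 → posterior Gamma(23, 23/2)
obs 7: x=4 → posterior Gamma(27, 25/2)
obs 8: x=2 → posterior Gamma(29, 27/2)
obs 9: x=3 → posterior Gamma(32, 29/2)
obs 10: x=6 → posterior Gamma(38, 31/2)
obs 11: x=1 → posterior Gamma(39, 33/2)
obs 12: x=2 → posterior Gamma(41, 35/2)
obs 13: x=6 → posterior Gamma(47, 37/2)

92/37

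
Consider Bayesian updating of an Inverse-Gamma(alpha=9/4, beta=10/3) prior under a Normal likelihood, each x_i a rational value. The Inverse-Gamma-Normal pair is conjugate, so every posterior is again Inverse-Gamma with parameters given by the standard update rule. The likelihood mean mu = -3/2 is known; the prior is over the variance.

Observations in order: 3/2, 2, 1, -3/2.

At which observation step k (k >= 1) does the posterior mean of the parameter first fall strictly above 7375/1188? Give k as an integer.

obs 1: x=3/2 → posterior Inverse-Gamma(11/4, 47/6)
obs 2: x=2 → posterior Inverse-Gamma(13/4, 335/24)
obs 3: x=1 → posterior Inverse-Gamma(15/4, 205/12)
obs 4: x=-3/2 → posterior Inverse-Gamma(17/4, 205/12)

k = 3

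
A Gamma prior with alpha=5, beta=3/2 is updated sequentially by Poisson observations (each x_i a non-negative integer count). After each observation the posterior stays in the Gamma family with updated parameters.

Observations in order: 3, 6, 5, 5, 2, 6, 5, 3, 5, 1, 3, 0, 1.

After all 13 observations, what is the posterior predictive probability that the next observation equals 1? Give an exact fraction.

1317952914866741931375262143419336337080693312874229464497496965744690100100/11466909515783561805968708806579364856256360975236382618853236885073480424031

obs 1: x=3 → posterior Gamma(8, 5/2)
obs 2: x=6 → posterior Gamma(14, 7/2)
obs 3: x=5 → posterior Gamma(19, 9/2)
obs 4: x=5 → posterior Gamma(24, 11/2)
obs 5: x=2 → posterior Gamma(26, 13/2)
obs 6: x=6 → posterior Gamma(32, 15/2)
obs 7: x=5 → posterior Gamma(37, 17/2)
obs 8: x=3 → posterior Gamma(40, 19/2)
obs 9: x=5 → posterior Gamma(45, 21/2)
obs 10: x=1 → posterior Gamma(46, 23/2)
obs 11: x=3 → posterior Gamma(49, 25/2)
obs 12: x=0 → posterior Gamma(49, 27/2)
obs 13: x=1 → posterior Gamma(50, 29/2)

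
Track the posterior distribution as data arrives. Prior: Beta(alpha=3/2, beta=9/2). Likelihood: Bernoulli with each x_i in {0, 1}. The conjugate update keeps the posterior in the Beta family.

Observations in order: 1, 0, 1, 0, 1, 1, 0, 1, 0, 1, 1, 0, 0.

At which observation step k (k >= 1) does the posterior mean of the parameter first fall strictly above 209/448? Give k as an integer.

k = 10

obs 1: x=1 → posterior Beta(5/2, 9/2)
obs 2: x=0 → posterior Beta(5/2, 11/2)
obs 3: x=1 → posterior Beta(7/2, 11/2)
obs 4: x=0 → posterior Beta(7/2, 13/2)
obs 5: x=1 → posterior Beta(9/2, 13/2)
obs 6: x=1 → posterior Beta(11/2, 13/2)
obs 7: x=0 → posterior Beta(11/2, 15/2)
obs 8: x=1 → posterior Beta(13/2, 15/2)
obs 9: x=0 → posterior Beta(13/2, 17/2)
obs 10: x=1 → posterior Beta(15/2, 17/2)
obs 11: x=1 → posterior Beta(17/2, 17/2)
obs 12: x=0 → posterior Beta(17/2, 19/2)
obs 13: x=0 → posterior Beta(17/2, 21/2)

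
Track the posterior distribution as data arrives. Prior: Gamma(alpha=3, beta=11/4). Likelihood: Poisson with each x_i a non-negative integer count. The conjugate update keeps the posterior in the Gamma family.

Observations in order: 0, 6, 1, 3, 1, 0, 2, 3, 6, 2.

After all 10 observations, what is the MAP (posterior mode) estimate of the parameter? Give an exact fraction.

104/51

obs 1: x=0 → posterior Gamma(3, 15/4)
obs 2: x=6 → posterior Gamma(9, 19/4)
obs 3: x=1 → posterior Gamma(10, 23/4)
obs 4: x=3 → posterior Gamma(13, 27/4)
obs 5: x=1 → posterior Gamma(14, 31/4)
obs 6: x=0 → posterior Gamma(14, 35/4)
obs 7: x=2 → posterior Gamma(16, 39/4)
obs 8: x=3 → posterior Gamma(19, 43/4)
obs 9: x=6 → posterior Gamma(25, 47/4)
obs 10: x=2 → posterior Gamma(27, 51/4)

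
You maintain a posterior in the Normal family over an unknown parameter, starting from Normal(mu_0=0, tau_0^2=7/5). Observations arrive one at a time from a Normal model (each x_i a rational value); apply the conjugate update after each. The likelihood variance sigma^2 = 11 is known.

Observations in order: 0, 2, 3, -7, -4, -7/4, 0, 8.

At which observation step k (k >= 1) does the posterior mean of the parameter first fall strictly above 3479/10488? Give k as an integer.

obs 1: x=0 → posterior Normal(0, 77/62)
obs 2: x=2 → posterior Normal(14/69, 77/69)
obs 3: x=3 → posterior Normal(35/76, 77/76)
obs 4: x=-7 → posterior Normal(-14/83, 77/83)
obs 5: x=-4 → posterior Normal(-7/15, 77/90)
obs 6: x=-7/4 → posterior Normal(-217/388, 77/97)
obs 7: x=0 → posterior Normal(-217/416, 77/104)
obs 8: x=8 → posterior Normal(7/444, 77/111)

k = 3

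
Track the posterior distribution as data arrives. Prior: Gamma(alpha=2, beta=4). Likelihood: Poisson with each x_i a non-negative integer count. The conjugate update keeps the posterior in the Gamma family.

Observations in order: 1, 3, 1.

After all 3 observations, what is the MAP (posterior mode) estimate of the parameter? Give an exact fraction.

6/7

obs 1: x=1 → posterior Gamma(3, 5)
obs 2: x=3 → posterior Gamma(6, 6)
obs 3: x=1 → posterior Gamma(7, 7)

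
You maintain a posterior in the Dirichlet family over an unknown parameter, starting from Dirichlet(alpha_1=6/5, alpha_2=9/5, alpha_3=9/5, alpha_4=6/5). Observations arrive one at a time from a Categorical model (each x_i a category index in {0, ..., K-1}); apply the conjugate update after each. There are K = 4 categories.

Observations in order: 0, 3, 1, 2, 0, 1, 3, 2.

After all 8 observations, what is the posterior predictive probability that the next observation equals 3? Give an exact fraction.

8/35

obs 1: x=0 → posterior Dirichlet(11/5, 9/5, 9/5, 6/5)
obs 2: x=3 → posterior Dirichlet(11/5, 9/5, 9/5, 11/5)
obs 3: x=1 → posterior Dirichlet(11/5, 14/5, 9/5, 11/5)
obs 4: x=2 → posterior Dirichlet(11/5, 14/5, 14/5, 11/5)
obs 5: x=0 → posterior Dirichlet(16/5, 14/5, 14/5, 11/5)
obs 6: x=1 → posterior Dirichlet(16/5, 19/5, 14/5, 11/5)
obs 7: x=3 → posterior Dirichlet(16/5, 19/5, 14/5, 16/5)
obs 8: x=2 → posterior Dirichlet(16/5, 19/5, 19/5, 16/5)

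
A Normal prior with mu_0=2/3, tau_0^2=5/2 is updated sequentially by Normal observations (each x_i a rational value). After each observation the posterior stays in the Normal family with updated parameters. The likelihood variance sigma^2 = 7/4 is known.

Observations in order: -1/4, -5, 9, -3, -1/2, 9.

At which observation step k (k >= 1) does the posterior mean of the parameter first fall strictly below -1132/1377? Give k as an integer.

obs 1: x=-1/4 → posterior Normal(13/102, 35/34)
obs 2: x=-5 → posterior Normal(-287/162, 35/54)
obs 3: x=9 → posterior Normal(253/222, 35/74)
obs 4: x=-3 → posterior Normal(73/282, 35/94)
obs 5: x=-1/2 → posterior Normal(43/342, 35/114)
obs 6: x=9 → posterior Normal(583/402, 35/134)

k = 2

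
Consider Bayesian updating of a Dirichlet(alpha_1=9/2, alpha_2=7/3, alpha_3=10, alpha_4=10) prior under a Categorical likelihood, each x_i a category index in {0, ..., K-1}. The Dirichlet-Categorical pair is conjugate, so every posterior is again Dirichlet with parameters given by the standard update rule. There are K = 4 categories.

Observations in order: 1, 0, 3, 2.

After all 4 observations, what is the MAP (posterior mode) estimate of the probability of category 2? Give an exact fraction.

obs 1: x=1 → posterior Dirichlet(9/2, 10/3, 10, 10)
obs 2: x=0 → posterior Dirichlet(11/2, 10/3, 10, 10)
obs 3: x=3 → posterior Dirichlet(11/2, 10/3, 10, 11)
obs 4: x=2 → posterior Dirichlet(11/2, 10/3, 11, 11)

60/161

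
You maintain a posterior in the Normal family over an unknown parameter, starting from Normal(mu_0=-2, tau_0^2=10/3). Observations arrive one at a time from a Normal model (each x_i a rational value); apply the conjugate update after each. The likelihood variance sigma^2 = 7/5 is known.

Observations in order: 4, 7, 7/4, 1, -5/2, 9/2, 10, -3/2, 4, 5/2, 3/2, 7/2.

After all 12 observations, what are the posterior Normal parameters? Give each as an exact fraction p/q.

mu_0=3491/1242, tau_0^2=70/621

obs 1: x=4 → posterior Normal(158/71, 70/71)
obs 2: x=7 → posterior Normal(508/121, 70/121)
obs 3: x=7/4 → posterior Normal(397/114, 70/171)
obs 4: x=1 → posterior Normal(1291/442, 70/221)
obs 5: x=-5/2 → posterior Normal(1041/542, 70/271)
obs 6: x=9/2 → posterior Normal(497/214, 70/321)
obs 7: x=10 → posterior Normal(47/14, 10/53)
obs 8: x=-3/2 → posterior Normal(2341/842, 70/421)
obs 9: x=4 → posterior Normal(2741/942, 70/471)
obs 10: x=5/2 → posterior Normal(2991/1042, 70/521)
obs 11: x=3/2 → posterior Normal(3141/1142, 70/571)
obs 12: x=7/2 → posterior Normal(3491/1242, 70/621)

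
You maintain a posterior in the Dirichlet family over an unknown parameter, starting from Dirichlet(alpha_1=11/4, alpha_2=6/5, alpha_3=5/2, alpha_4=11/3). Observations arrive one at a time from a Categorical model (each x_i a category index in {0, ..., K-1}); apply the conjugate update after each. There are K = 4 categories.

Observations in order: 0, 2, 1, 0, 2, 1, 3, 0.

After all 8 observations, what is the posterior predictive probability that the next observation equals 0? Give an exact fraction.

obs 1: x=0 → posterior Dirichlet(15/4, 6/5, 5/2, 11/3)
obs 2: x=2 → posterior Dirichlet(15/4, 6/5, 7/2, 11/3)
obs 3: x=1 → posterior Dirichlet(15/4, 11/5, 7/2, 11/3)
obs 4: x=0 → posterior Dirichlet(19/4, 11/5, 7/2, 11/3)
obs 5: x=2 → posterior Dirichlet(19/4, 11/5, 9/2, 11/3)
obs 6: x=1 → posterior Dirichlet(19/4, 16/5, 9/2, 11/3)
obs 7: x=3 → posterior Dirichlet(19/4, 16/5, 9/2, 14/3)
obs 8: x=0 → posterior Dirichlet(23/4, 16/5, 9/2, 14/3)

345/1087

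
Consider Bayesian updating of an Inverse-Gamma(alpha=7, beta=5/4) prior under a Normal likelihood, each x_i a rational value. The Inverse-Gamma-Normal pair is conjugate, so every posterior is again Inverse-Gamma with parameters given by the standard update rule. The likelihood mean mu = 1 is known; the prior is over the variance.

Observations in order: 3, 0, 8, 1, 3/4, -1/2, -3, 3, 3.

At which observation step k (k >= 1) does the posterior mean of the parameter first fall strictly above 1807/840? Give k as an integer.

k = 3

obs 1: x=3 → posterior Inverse-Gamma(15/2, 13/4)
obs 2: x=0 → posterior Inverse-Gamma(8, 15/4)
obs 3: x=8 → posterior Inverse-Gamma(17/2, 113/4)
obs 4: x=1 → posterior Inverse-Gamma(9, 113/4)
obs 5: x=3/4 → posterior Inverse-Gamma(19/2, 905/32)
obs 6: x=-1/2 → posterior Inverse-Gamma(10, 941/32)
obs 7: x=-3 → posterior Inverse-Gamma(21/2, 1197/32)
obs 8: x=3 → posterior Inverse-Gamma(11, 1261/32)
obs 9: x=3 → posterior Inverse-Gamma(23/2, 1325/32)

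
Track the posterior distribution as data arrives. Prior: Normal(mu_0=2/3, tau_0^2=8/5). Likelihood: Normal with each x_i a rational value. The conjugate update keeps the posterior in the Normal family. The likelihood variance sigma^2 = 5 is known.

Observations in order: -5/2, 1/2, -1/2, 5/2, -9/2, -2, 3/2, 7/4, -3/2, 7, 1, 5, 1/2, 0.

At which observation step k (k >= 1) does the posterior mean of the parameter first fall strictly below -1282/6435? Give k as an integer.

obs 1: x=-5/2 → posterior Normal(-10/99, 40/33)
obs 2: x=1/2 → posterior Normal(2/123, 40/41)
obs 3: x=-1/2 → posterior Normal(-10/147, 40/49)
obs 4: x=5/2 → posterior Normal(50/171, 40/57)
obs 5: x=-9/2 → posterior Normal(-58/195, 8/13)
obs 6: x=-2 → posterior Normal(-106/219, 40/73)
obs 7: x=3/2 → posterior Normal(-70/243, 40/81)
obs 8: x=7/4 → posterior Normal(-28/267, 40/89)
obs 9: x=-3/2 → posterior Normal(-64/291, 40/97)
obs 10: x=7 → posterior Normal(104/315, 8/21)
obs 11: x=1 → posterior Normal(128/339, 40/113)
obs 12: x=5 → posterior Normal(248/363, 40/121)
obs 13: x=1/2 → posterior Normal(260/387, 40/129)
obs 14: x=0 → posterior Normal(260/411, 40/137)

k = 5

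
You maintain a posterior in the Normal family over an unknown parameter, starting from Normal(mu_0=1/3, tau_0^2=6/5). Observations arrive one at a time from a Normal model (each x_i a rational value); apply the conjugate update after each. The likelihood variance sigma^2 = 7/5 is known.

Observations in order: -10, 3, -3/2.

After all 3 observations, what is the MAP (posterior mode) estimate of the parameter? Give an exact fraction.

obs 1: x=-10 → posterior Normal(-173/39, 42/65)
obs 2: x=3 → posterior Normal(-119/57, 42/95)
obs 3: x=-3/2 → posterior Normal(-146/75, 42/125)

-146/75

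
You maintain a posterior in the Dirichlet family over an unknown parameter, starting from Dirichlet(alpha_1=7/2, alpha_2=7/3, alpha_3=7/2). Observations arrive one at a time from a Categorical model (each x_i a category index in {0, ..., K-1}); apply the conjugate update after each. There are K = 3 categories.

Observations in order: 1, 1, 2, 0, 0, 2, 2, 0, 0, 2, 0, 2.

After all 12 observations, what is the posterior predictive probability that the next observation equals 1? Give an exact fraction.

obs 1: x=1 → posterior Dirichlet(7/2, 10/3, 7/2)
obs 2: x=1 → posterior Dirichlet(7/2, 13/3, 7/2)
obs 3: x=2 → posterior Dirichlet(7/2, 13/3, 9/2)
obs 4: x=0 → posterior Dirichlet(9/2, 13/3, 9/2)
obs 5: x=0 → posterior Dirichlet(11/2, 13/3, 9/2)
obs 6: x=2 → posterior Dirichlet(11/2, 13/3, 11/2)
obs 7: x=2 → posterior Dirichlet(11/2, 13/3, 13/2)
obs 8: x=0 → posterior Dirichlet(13/2, 13/3, 13/2)
obs 9: x=0 → posterior Dirichlet(15/2, 13/3, 13/2)
obs 10: x=2 → posterior Dirichlet(15/2, 13/3, 15/2)
obs 11: x=0 → posterior Dirichlet(17/2, 13/3, 15/2)
obs 12: x=2 → posterior Dirichlet(17/2, 13/3, 17/2)

13/64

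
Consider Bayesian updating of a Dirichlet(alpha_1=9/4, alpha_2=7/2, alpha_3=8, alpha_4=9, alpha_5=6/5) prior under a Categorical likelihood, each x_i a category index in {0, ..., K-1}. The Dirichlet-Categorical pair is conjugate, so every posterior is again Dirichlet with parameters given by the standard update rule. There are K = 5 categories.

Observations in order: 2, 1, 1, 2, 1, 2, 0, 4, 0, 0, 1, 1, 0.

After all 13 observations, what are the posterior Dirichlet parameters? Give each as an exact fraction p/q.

obs 1: x=2 → posterior Dirichlet(9/4, 7/2, 9, 9, 6/5)
obs 2: x=1 → posterior Dirichlet(9/4, 9/2, 9, 9, 6/5)
obs 3: x=1 → posterior Dirichlet(9/4, 11/2, 9, 9, 6/5)
obs 4: x=2 → posterior Dirichlet(9/4, 11/2, 10, 9, 6/5)
obs 5: x=1 → posterior Dirichlet(9/4, 13/2, 10, 9, 6/5)
obs 6: x=2 → posterior Dirichlet(9/4, 13/2, 11, 9, 6/5)
obs 7: x=0 → posterior Dirichlet(13/4, 13/2, 11, 9, 6/5)
obs 8: x=4 → posterior Dirichlet(13/4, 13/2, 11, 9, 11/5)
obs 9: x=0 → posterior Dirichlet(17/4, 13/2, 11, 9, 11/5)
obs 10: x=0 → posterior Dirichlet(21/4, 13/2, 11, 9, 11/5)
obs 11: x=1 → posterior Dirichlet(21/4, 15/2, 11, 9, 11/5)
obs 12: x=1 → posterior Dirichlet(21/4, 17/2, 11, 9, 11/5)
obs 13: x=0 → posterior Dirichlet(25/4, 17/2, 11, 9, 11/5)

alpha_1=25/4, alpha_2=17/2, alpha_3=11, alpha_4=9, alpha_5=11/5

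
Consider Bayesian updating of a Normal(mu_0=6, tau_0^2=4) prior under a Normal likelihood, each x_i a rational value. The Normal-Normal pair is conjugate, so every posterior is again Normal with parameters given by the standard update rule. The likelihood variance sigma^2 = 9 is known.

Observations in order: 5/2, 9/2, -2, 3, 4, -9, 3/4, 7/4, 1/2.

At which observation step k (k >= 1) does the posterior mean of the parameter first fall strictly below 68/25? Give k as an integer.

k = 6

obs 1: x=5/2 → posterior Normal(64/13, 36/13)
obs 2: x=9/2 → posterior Normal(82/17, 36/17)
obs 3: x=-2 → posterior Normal(74/21, 12/7)
obs 4: x=3 → posterior Normal(86/25, 36/25)
obs 5: x=4 → posterior Normal(102/29, 36/29)
obs 6: x=-9 → posterior Normal(2, 12/11)
obs 7: x=3/4 → posterior Normal(69/37, 36/37)
obs 8: x=7/4 → posterior Normal(76/41, 36/41)
obs 9: x=1/2 → posterior Normal(26/15, 4/5)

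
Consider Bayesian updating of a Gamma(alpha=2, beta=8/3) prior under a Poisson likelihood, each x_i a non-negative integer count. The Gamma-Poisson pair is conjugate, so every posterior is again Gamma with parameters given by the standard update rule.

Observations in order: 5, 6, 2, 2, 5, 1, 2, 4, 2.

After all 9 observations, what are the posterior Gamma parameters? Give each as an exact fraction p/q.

alpha=31, beta=35/3

obs 1: x=5 → posterior Gamma(7, 11/3)
obs 2: x=6 → posterior Gamma(13, 14/3)
obs 3: x=2 → posterior Gamma(15, 17/3)
obs 4: x=2 → posterior Gamma(17, 20/3)
obs 5: x=5 → posterior Gamma(22, 23/3)
obs 6: x=1 → posterior Gamma(23, 26/3)
obs 7: x=2 → posterior Gamma(25, 29/3)
obs 8: x=4 → posterior Gamma(29, 32/3)
obs 9: x=2 → posterior Gamma(31, 35/3)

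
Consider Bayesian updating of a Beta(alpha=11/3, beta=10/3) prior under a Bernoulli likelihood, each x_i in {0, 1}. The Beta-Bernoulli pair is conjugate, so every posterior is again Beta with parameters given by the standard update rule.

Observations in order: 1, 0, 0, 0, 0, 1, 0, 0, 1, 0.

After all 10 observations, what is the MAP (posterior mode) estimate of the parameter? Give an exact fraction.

obs 1: x=1 → posterior Beta(14/3, 10/3)
obs 2: x=0 → posterior Beta(14/3, 13/3)
obs 3: x=0 → posterior Beta(14/3, 16/3)
obs 4: x=0 → posterior Beta(14/3, 19/3)
obs 5: x=0 → posterior Beta(14/3, 22/3)
obs 6: x=1 → posterior Beta(17/3, 22/3)
obs 7: x=0 → posterior Beta(17/3, 25/3)
obs 8: x=0 → posterior Beta(17/3, 28/3)
obs 9: x=1 → posterior Beta(20/3, 28/3)
obs 10: x=0 → posterior Beta(20/3, 31/3)

17/45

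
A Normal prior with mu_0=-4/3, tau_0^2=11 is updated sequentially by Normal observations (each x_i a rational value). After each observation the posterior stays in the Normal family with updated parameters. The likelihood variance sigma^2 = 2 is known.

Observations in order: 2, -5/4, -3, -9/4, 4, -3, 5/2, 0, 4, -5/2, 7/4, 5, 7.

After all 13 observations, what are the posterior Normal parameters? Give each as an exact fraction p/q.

obs 1: x=2 → posterior Normal(58/39, 22/13)
obs 2: x=-5/4 → posterior Normal(67/288, 11/12)
obs 3: x=-3 → posterior Normal(-47/60, 22/35)
obs 4: x=-9/4 → posterior Normal(-313/276, 11/23)
obs 5: x=4 → posterior Normal(-49/342, 22/57)
obs 6: x=-3 → posterior Normal(-247/408, 11/34)
obs 7: x=5/2 → posterior Normal(-41/237, 22/79)
obs 8: x=0 → posterior Normal(-41/270, 11/45)
obs 9: x=4 → posterior Normal(91/303, 22/101)
obs 10: x=-5/2 → posterior Normal(17/672, 11/56)
obs 11: x=7/4 → posterior Normal(265/1476, 22/123)
obs 12: x=5 → posterior Normal(925/1608, 11/67)
obs 13: x=7 → posterior Normal(1849/1740, 22/145)

mu_0=1849/1740, tau_0^2=22/145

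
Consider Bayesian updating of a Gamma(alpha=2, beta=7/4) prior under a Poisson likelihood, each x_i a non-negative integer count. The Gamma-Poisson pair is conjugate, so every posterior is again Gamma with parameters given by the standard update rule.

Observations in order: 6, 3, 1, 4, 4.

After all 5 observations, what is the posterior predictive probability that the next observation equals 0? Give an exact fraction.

obs 1: x=6 → posterior Gamma(8, 11/4)
obs 2: x=3 → posterior Gamma(11, 15/4)
obs 3: x=1 → posterior Gamma(12, 19/4)
obs 4: x=4 → posterior Gamma(16, 23/4)
obs 5: x=4 → posterior Gamma(20, 27/4)

42391158275216203514294433201/671790528819082282036142601601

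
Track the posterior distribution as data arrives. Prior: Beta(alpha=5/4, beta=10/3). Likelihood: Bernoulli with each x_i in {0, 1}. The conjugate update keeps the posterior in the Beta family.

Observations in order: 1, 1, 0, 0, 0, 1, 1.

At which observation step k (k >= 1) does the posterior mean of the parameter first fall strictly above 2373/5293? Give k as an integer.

k = 2

obs 1: x=1 → posterior Beta(9/4, 10/3)
obs 2: x=1 → posterior Beta(13/4, 10/3)
obs 3: x=0 → posterior Beta(13/4, 13/3)
obs 4: x=0 → posterior Beta(13/4, 16/3)
obs 5: x=0 → posterior Beta(13/4, 19/3)
obs 6: x=1 → posterior Beta(17/4, 19/3)
obs 7: x=1 → posterior Beta(21/4, 19/3)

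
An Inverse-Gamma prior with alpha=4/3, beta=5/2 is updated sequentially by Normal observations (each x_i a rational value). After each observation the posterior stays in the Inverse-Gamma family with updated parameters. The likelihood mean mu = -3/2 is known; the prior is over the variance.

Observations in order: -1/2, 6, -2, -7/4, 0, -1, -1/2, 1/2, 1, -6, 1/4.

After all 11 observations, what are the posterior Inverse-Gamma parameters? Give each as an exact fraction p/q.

obs 1: x=-1/2 → posterior Inverse-Gamma(11/6, 3)
obs 2: x=6 → posterior Inverse-Gamma(7/3, 249/8)
obs 3: x=-2 → posterior Inverse-Gamma(17/6, 125/4)
obs 4: x=-7/4 → posterior Inverse-Gamma(10/3, 1001/32)
obs 5: x=0 → posterior Inverse-Gamma(23/6, 1037/32)
obs 6: x=-1 → posterior Inverse-Gamma(13/3, 1041/32)
obs 7: x=-1/2 → posterior Inverse-Gamma(29/6, 1057/32)
obs 8: x=1/2 → posterior Inverse-Gamma(16/3, 1121/32)
obs 9: x=1 → posterior Inverse-Gamma(35/6, 1221/32)
obs 10: x=-6 → posterior Inverse-Gamma(19/3, 1545/32)
obs 11: x=1/4 → posterior Inverse-Gamma(41/6, 797/16)

alpha=41/6, beta=797/16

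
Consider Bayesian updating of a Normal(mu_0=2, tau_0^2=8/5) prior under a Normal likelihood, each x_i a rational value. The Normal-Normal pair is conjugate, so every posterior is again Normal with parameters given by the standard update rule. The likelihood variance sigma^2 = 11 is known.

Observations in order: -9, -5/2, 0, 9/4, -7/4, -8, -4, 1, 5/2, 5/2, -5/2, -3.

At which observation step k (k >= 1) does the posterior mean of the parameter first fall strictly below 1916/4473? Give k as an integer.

k = 2

obs 1: x=-9 → posterior Normal(38/63, 88/63)
obs 2: x=-5/2 → posterior Normal(18/71, 88/71)
obs 3: x=0 → posterior Normal(18/79, 88/79)
obs 4: x=9/4 → posterior Normal(12/29, 88/87)
obs 5: x=-7/4 → posterior Normal(22/95, 88/95)
obs 6: x=-8 → posterior Normal(-42/103, 88/103)
obs 7: x=-4 → posterior Normal(-2/3, 88/111)
obs 8: x=1 → posterior Normal(-66/119, 88/119)
obs 9: x=5/2 → posterior Normal(-46/127, 88/127)
obs 10: x=5/2 → posterior Normal(-26/135, 88/135)
obs 11: x=-5/2 → posterior Normal(-46/143, 8/13)
obs 12: x=-3 → posterior Normal(-70/151, 88/151)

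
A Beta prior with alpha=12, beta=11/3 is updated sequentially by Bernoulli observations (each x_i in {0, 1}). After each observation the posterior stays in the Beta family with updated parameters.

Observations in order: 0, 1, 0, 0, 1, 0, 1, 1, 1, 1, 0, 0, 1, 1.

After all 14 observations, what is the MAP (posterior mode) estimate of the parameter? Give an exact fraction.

obs 1: x=0 → posterior Beta(12, 14/3)
obs 2: x=1 → posterior Beta(13, 14/3)
obs 3: x=0 → posterior Beta(13, 17/3)
obs 4: x=0 → posterior Beta(13, 20/3)
obs 5: x=1 → posterior Beta(14, 20/3)
obs 6: x=0 → posterior Beta(14, 23/3)
obs 7: x=1 → posterior Beta(15, 23/3)
obs 8: x=1 → posterior Beta(16, 23/3)
obs 9: x=1 → posterior Beta(17, 23/3)
obs 10: x=1 → posterior Beta(18, 23/3)
obs 11: x=0 → posterior Beta(18, 26/3)
obs 12: x=0 → posterior Beta(18, 29/3)
obs 13: x=1 → posterior Beta(19, 29/3)
obs 14: x=1 → posterior Beta(20, 29/3)

57/83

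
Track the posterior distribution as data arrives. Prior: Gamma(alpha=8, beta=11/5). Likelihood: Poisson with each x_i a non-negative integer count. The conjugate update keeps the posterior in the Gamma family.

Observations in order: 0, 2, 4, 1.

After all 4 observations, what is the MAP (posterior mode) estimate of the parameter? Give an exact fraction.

obs 1: x=0 → posterior Gamma(8, 16/5)
obs 2: x=2 → posterior Gamma(10, 21/5)
obs 3: x=4 → posterior Gamma(14, 26/5)
obs 4: x=1 → posterior Gamma(15, 31/5)

70/31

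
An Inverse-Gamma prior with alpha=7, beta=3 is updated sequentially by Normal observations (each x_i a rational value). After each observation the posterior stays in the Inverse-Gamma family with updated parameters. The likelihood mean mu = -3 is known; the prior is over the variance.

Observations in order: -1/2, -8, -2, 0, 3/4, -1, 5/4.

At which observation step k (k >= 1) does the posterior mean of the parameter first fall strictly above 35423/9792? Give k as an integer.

k = 6

obs 1: x=-1/2 → posterior Inverse-Gamma(15/2, 49/8)
obs 2: x=-8 → posterior Inverse-Gamma(8, 149/8)
obs 3: x=-2 → posterior Inverse-Gamma(17/2, 153/8)
obs 4: x=0 → posterior Inverse-Gamma(9, 189/8)
obs 5: x=3/4 → posterior Inverse-Gamma(19/2, 981/32)
obs 6: x=-1 → posterior Inverse-Gamma(10, 1045/32)
obs 7: x=5/4 → posterior Inverse-Gamma(21/2, 667/16)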